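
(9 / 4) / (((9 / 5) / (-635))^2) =10080625 / 36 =280017.36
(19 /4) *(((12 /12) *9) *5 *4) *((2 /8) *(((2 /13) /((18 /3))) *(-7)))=-1995 /52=-38.37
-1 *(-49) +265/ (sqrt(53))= 85.40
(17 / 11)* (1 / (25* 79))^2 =17 / 42906875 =0.00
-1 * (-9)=9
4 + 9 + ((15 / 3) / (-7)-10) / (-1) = 166 / 7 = 23.71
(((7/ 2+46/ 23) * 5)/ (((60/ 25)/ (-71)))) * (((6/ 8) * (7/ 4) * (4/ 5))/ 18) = -27335/ 576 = -47.46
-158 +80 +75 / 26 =-1953 / 26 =-75.12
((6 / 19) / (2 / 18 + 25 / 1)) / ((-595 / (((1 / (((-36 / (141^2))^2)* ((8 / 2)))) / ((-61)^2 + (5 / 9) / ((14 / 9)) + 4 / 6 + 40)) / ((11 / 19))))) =-395254161 / 534208584800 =-0.00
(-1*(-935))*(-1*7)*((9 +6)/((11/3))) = -26775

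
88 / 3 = 29.33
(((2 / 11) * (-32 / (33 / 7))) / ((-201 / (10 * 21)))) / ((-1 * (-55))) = 6272 / 267531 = 0.02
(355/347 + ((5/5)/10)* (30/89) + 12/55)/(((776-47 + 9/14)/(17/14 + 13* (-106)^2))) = 4428535787144/17350841475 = 255.23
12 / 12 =1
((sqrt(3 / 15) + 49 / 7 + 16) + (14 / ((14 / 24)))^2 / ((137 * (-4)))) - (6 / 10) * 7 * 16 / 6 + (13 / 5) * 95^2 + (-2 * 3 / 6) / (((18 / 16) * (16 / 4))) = sqrt(5) / 5 + 144726622 / 6165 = 23475.97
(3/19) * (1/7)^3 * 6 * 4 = 72/6517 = 0.01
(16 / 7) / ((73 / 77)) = 176 / 73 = 2.41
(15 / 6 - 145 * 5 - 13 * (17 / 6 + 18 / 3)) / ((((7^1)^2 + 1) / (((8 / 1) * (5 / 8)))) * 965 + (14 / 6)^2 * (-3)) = -2512 / 28901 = -0.09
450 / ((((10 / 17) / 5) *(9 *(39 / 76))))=32300 / 39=828.21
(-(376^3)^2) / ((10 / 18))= -25431359608848384 / 5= -5086271921769676.80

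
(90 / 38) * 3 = 135 / 19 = 7.11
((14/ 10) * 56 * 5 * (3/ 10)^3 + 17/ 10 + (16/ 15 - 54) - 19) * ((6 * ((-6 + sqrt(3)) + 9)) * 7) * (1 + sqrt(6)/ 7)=-44737 * (sqrt(3) + 3) * (sqrt(6) + 7)/ 125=-16003.49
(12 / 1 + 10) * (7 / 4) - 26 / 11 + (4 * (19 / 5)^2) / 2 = 65.02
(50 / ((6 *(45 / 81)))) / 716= 15 / 716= 0.02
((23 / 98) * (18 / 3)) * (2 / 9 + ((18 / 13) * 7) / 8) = 15433 / 7644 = 2.02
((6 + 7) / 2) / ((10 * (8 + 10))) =13 / 360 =0.04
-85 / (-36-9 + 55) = -17 / 2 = -8.50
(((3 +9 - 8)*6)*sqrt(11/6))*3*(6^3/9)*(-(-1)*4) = 1152*sqrt(66) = 9358.89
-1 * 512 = -512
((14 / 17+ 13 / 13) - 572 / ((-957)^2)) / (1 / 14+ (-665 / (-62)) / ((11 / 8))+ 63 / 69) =25755007390 / 124120163241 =0.21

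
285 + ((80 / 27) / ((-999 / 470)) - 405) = -3274360 / 26973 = -121.39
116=116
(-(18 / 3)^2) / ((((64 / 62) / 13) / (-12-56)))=61659 / 2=30829.50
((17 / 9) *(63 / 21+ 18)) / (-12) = -119 / 36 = -3.31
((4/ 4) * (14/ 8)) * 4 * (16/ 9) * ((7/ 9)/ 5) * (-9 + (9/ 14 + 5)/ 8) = -6503/ 405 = -16.06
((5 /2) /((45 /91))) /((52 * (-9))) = -7 /648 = -0.01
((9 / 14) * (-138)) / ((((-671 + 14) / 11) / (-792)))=-601128 / 511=-1176.38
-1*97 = -97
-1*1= -1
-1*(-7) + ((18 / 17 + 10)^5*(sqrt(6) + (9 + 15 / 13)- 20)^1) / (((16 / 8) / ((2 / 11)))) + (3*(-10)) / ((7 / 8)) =-210463741856769 / 1421276857 + 234849287168*sqrt(6) / 15618427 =-111248.56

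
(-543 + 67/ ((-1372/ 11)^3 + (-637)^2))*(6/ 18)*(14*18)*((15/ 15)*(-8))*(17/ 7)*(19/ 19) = 1810060980517248/ 2042552309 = 886176.07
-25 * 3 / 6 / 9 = -25 / 18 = -1.39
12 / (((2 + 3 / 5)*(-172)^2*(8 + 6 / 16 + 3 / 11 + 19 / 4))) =110 / 9446541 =0.00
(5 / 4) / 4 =5 / 16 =0.31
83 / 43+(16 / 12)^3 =4993 / 1161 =4.30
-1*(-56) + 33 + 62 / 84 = 3769 / 42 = 89.74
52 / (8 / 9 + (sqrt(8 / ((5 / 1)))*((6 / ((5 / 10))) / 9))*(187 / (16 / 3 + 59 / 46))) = -4030065 / 198064886 + 34173009*sqrt(10) / 99032443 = 1.07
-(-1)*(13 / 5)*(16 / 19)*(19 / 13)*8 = 128 / 5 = 25.60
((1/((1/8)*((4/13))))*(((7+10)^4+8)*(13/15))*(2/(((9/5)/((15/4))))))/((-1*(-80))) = 1568489/16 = 98030.56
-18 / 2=-9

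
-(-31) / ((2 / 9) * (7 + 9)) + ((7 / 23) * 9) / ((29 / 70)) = 327213 / 21344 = 15.33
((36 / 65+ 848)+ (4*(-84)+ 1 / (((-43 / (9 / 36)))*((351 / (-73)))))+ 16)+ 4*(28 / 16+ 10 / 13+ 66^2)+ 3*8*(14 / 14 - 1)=5422200089 / 301860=17962.63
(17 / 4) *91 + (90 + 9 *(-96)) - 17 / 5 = -7813 / 20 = -390.65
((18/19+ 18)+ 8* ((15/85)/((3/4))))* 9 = 60552/323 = 187.47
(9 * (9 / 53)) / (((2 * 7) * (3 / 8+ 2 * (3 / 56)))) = 12 / 53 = 0.23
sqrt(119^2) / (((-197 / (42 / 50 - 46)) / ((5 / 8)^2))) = 134351 / 12608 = 10.66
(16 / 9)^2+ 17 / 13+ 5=9970 / 1053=9.47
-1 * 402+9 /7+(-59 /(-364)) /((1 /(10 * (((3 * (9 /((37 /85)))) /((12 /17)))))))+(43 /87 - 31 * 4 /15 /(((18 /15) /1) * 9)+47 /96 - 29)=-72653875325 /253090656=-287.07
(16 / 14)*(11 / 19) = 88 / 133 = 0.66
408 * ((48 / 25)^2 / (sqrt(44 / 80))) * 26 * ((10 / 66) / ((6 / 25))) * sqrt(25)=166444.50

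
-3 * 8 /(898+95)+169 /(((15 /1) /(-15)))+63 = -35094 /331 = -106.02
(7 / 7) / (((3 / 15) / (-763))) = -3815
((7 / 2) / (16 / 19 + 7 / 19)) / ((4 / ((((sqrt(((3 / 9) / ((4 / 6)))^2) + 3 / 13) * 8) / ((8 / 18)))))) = 9.51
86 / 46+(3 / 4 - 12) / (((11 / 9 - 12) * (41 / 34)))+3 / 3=683319 / 182942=3.74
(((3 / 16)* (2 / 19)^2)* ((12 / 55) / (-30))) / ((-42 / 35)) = 1 / 79420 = 0.00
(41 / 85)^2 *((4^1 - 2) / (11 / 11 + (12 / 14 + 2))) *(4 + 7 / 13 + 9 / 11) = 18027044 / 27895725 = 0.65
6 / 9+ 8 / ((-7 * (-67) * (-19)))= 17798 / 26733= 0.67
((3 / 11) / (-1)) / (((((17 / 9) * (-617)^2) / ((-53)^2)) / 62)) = -4702266 / 71188843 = -0.07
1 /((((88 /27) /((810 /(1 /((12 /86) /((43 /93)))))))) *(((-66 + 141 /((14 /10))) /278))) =12216015 /20339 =600.62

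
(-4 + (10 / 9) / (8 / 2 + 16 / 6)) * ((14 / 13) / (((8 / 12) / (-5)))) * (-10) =-4025 / 13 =-309.62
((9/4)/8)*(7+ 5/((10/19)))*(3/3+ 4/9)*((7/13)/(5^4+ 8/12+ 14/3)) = 693/121024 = 0.01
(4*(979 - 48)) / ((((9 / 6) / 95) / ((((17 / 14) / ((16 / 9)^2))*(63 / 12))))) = 121788765 / 256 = 475737.36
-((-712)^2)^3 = -130280663537680384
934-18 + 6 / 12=1833 / 2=916.50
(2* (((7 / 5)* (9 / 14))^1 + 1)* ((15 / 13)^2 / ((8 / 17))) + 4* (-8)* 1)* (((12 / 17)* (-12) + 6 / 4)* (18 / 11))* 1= 61278957 / 252824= 242.38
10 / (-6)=-5 / 3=-1.67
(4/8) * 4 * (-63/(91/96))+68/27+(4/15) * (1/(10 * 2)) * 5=-228743/1755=-130.34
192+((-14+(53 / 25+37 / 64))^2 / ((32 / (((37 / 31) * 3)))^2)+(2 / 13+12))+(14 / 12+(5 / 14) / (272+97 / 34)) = 29552723047212110717 / 142821223301120000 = 206.92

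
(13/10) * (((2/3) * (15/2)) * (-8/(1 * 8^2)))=-13/16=-0.81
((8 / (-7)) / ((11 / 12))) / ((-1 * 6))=16 / 77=0.21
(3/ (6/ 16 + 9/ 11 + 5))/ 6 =44/ 545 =0.08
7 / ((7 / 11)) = 11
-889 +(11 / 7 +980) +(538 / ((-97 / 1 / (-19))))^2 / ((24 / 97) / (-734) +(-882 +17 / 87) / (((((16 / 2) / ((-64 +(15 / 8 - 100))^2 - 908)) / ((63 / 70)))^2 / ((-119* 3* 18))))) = 39280279390095452792067788803432 / 424324005756101749080461042763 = 92.57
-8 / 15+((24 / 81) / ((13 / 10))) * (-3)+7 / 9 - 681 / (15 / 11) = -292406 / 585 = -499.84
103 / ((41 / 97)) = 9991 / 41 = 243.68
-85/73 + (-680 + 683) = 134/73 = 1.84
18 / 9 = 2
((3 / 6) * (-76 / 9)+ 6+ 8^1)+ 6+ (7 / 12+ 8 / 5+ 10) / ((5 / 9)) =33937 / 900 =37.71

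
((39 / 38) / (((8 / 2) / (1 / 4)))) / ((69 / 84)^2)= 1911 / 20102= 0.10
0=0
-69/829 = -0.08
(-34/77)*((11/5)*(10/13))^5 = -6.13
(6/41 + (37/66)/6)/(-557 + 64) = -229/470844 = -0.00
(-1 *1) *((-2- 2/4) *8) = 20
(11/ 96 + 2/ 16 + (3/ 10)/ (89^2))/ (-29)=-911059/ 110260320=-0.01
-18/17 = -1.06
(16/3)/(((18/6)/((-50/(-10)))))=80/9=8.89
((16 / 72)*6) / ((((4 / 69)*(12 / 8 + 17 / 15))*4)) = 345 / 158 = 2.18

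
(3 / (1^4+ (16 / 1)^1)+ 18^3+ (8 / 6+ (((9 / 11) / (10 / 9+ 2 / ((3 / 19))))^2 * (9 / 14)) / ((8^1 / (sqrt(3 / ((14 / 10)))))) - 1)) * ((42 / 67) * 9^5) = 10460353203 * sqrt(105) / 6980580992+ 245904364188 / 1139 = 215894979.52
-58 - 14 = -72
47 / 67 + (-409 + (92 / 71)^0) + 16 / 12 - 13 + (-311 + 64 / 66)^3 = -71752190253745 / 2407779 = -29800156.18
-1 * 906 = -906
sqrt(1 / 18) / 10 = sqrt(2) / 60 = 0.02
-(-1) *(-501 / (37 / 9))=-4509 / 37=-121.86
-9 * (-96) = 864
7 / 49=1 / 7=0.14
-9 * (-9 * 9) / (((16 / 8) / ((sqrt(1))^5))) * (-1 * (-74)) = 26973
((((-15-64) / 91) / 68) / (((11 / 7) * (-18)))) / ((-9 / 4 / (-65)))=395 / 30294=0.01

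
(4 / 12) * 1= 1 / 3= 0.33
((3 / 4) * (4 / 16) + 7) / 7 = 115 / 112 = 1.03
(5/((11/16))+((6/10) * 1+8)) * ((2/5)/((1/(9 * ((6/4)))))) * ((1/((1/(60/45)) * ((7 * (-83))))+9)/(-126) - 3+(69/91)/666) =-2574016929/9781135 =-263.16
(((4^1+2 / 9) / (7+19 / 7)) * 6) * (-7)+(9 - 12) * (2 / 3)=-1033 / 51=-20.25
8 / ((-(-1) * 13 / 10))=6.15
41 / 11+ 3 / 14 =607 / 154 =3.94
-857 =-857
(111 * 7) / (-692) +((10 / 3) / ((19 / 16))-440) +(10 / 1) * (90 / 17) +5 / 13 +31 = -3085774925 / 8717124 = -353.99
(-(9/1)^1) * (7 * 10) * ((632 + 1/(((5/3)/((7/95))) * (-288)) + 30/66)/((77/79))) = -75185672151/183920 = -408795.52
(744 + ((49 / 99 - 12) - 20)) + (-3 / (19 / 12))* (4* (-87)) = 1371.86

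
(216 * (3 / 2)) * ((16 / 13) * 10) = 51840 / 13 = 3987.69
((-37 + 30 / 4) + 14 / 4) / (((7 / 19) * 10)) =-247 / 35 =-7.06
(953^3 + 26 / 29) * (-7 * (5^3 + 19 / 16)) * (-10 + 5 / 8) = 26605554984236025 / 3712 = 7167444769460.14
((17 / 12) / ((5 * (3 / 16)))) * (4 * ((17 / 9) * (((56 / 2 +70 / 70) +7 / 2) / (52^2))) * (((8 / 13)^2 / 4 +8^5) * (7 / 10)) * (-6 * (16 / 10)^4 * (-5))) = 849767202816 / 1373125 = 618856.41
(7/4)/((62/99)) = 693/248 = 2.79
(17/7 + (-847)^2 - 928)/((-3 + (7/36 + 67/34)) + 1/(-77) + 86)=33763565088/4012705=8414.17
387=387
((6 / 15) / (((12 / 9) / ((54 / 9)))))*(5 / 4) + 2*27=225 / 4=56.25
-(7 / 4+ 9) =-43 / 4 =-10.75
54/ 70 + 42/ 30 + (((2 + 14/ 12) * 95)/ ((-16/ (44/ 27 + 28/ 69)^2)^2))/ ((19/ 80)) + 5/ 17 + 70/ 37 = 876961802462352347/ 9822145092285645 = 89.28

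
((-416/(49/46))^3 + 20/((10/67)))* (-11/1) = 77080619247390/117649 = 655174453.22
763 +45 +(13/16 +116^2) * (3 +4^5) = 221135271/16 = 13820954.44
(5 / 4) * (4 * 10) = 50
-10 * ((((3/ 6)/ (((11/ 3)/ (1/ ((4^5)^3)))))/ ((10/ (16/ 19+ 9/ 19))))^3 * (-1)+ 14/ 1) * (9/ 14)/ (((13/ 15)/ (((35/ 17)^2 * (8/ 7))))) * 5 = -854398079708732603326639742069086332834375/ 339679744493725755629437620206725758976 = -2515.30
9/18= 0.50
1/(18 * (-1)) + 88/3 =527/18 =29.28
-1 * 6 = -6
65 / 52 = 5 / 4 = 1.25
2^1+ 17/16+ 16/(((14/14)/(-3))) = -719/16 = -44.94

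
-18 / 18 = -1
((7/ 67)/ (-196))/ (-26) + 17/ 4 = 207299/ 48776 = 4.25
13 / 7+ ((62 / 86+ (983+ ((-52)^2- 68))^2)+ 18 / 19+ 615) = 74906201106 / 5719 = 13097779.53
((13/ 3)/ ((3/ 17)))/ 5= 221/ 45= 4.91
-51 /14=-3.64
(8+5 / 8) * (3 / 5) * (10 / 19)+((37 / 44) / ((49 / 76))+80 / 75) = 3130439 / 614460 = 5.09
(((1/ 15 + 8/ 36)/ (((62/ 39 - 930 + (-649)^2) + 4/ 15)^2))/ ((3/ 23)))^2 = 63834549025/ 405981572865425697226812069175209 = 0.00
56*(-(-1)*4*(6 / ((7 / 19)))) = 3648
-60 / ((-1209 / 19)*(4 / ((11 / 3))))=1045 / 1209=0.86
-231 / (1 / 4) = -924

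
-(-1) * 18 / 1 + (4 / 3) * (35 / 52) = 737 / 39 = 18.90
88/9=9.78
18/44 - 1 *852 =-851.59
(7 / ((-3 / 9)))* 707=-14847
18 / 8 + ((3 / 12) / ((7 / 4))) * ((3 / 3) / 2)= 65 / 28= 2.32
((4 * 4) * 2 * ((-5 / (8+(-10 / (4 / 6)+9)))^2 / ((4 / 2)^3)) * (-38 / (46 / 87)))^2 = 3228271.50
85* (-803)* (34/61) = -2320670/61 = -38043.77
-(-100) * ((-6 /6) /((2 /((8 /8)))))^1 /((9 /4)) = -200 /9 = -22.22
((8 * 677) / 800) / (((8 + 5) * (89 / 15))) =2031 / 23140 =0.09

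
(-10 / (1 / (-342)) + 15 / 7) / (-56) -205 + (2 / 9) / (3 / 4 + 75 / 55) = -87277159 / 328104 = -266.00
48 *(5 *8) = 1920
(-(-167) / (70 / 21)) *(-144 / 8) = -4509 / 5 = -901.80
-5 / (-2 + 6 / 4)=10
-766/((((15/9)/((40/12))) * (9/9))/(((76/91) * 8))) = -931456/91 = -10235.78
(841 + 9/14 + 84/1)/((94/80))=787.78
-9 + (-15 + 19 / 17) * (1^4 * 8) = -120.06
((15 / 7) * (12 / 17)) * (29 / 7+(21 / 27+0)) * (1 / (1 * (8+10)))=3100 / 7497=0.41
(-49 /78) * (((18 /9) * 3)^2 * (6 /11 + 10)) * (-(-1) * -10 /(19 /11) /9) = 113680 /741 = 153.41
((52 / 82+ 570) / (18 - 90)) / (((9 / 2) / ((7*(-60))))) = 739.71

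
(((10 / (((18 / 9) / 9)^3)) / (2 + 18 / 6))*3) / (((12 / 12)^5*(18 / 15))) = 3645 / 8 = 455.62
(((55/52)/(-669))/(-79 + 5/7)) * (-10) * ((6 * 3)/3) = -1925/1588652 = -0.00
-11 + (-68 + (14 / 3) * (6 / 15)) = -1157 / 15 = -77.13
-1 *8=-8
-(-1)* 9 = 9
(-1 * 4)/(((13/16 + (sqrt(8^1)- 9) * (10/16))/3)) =3840 * sqrt(2)/5129 + 14784/5129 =3.94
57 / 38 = 3 / 2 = 1.50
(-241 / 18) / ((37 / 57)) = -4579 / 222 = -20.63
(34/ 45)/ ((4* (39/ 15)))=17/ 234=0.07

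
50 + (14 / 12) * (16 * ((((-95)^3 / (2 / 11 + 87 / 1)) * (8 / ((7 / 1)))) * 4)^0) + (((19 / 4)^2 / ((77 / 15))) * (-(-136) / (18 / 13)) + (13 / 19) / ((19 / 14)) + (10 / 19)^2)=167170001 / 333564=501.16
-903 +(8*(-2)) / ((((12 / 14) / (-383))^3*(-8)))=-19270484765 / 108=-178430414.49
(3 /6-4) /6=-7 /12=-0.58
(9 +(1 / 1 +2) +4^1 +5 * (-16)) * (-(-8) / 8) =-64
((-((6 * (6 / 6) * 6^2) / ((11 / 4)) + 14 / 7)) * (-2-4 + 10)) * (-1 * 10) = 35440 / 11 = 3221.82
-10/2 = -5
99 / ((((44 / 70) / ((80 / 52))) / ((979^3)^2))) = 2773362919307904381150 / 13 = 213335609177531106242.31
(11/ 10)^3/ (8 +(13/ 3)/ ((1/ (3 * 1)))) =1331/ 21000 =0.06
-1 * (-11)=11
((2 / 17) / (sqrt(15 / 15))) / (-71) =-2 / 1207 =-0.00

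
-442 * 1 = -442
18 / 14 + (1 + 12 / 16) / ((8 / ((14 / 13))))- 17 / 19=17333 / 27664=0.63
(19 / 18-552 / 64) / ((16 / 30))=-2725 / 192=-14.19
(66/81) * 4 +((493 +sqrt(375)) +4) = 5 * sqrt(15) +13507/27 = 519.62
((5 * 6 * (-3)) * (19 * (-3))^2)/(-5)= 58482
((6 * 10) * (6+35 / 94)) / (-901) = -17970 / 42347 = -0.42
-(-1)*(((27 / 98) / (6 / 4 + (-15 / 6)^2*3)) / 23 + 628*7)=14862878 / 3381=4396.00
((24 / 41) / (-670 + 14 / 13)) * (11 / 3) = -143 / 44567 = -0.00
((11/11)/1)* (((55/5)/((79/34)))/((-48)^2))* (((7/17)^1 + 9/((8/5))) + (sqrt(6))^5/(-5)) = 9031/728064 - 187* sqrt(6)/12640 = -0.02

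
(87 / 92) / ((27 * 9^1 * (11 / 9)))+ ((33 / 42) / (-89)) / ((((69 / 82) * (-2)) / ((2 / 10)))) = 120101 / 28371420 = 0.00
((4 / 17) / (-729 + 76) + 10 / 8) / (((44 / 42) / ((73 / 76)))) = 85064637 / 74243488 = 1.15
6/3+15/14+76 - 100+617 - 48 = 7673/14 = 548.07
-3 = -3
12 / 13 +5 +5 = 142 / 13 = 10.92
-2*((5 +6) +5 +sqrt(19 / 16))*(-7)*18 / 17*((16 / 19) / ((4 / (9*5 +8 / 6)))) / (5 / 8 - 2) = -5978112 / 3553 - 93408*sqrt(19) / 3553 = -1797.15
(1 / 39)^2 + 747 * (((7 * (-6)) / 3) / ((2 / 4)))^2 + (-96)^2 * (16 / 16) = 594864.00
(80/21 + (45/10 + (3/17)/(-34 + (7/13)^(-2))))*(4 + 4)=11834036/178143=66.43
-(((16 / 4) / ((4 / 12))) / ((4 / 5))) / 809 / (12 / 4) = -5 / 809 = -0.01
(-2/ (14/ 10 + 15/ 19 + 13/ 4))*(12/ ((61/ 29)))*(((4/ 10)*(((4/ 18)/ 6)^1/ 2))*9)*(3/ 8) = -2204/ 42029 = -0.05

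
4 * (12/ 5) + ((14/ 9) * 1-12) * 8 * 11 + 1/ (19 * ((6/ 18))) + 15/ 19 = -776822/ 855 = -908.56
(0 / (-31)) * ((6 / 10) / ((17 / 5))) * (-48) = 0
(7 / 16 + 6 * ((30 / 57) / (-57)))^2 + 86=2874017985 / 33362176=86.15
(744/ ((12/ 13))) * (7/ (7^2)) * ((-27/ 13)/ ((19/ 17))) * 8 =-227664/ 133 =-1711.76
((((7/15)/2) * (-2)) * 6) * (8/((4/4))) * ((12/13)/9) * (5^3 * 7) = -78400/39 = -2010.26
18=18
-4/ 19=-0.21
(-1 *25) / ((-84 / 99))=825 / 28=29.46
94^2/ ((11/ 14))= 123704/ 11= 11245.82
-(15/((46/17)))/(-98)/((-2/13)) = -3315/9016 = -0.37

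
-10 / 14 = -5 / 7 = -0.71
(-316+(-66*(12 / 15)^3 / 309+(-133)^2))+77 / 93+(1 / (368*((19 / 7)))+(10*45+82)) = 17905.72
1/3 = 0.33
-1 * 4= -4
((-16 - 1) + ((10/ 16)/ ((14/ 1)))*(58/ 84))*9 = -239469/ 1568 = -152.72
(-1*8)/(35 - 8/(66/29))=-264/1039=-0.25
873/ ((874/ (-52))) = -22698/ 437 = -51.94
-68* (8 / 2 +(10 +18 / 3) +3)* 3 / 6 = -782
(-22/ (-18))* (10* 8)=880/ 9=97.78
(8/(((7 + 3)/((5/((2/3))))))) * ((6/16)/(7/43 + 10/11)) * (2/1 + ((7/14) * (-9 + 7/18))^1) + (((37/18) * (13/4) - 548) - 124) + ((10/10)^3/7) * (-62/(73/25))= -8371615201/12435696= -673.19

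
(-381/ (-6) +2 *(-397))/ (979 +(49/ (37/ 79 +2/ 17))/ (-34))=-1149807/ 1537075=-0.75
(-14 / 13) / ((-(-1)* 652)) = -7 / 4238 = -0.00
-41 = -41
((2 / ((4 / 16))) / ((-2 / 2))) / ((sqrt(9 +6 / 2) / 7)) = -28 *sqrt(3) / 3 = -16.17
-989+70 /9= -8831 /9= -981.22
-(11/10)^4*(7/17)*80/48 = -102487/102000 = -1.00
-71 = -71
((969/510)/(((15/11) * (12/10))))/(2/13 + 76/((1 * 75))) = 13585/13656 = 0.99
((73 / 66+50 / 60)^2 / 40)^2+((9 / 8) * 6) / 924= 53617603 / 3320578800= 0.02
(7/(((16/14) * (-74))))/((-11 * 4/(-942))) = -23079/13024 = -1.77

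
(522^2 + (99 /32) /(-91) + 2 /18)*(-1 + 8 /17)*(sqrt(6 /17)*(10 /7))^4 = -80339205296250 /1073446283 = -74842.32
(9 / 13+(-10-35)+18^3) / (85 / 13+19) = 18810 / 83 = 226.63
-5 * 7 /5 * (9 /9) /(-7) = 1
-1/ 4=-0.25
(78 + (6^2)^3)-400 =46334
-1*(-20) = 20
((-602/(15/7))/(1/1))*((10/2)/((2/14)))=-29498/3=-9832.67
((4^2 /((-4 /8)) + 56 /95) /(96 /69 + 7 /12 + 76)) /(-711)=0.00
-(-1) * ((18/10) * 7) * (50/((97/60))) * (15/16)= 70875/194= 365.34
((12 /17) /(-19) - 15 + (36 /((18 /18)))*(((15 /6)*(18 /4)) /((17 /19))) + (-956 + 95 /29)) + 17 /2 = -9490911 /18734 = -506.61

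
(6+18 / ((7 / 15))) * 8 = 2496 / 7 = 356.57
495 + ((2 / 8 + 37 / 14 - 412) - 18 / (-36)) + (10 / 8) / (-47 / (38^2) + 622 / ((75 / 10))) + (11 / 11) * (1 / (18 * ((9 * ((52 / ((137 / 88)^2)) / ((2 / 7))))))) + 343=176051200286593055 / 409985824824576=429.41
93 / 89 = 1.04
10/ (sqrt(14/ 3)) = 5 * sqrt(42)/ 7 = 4.63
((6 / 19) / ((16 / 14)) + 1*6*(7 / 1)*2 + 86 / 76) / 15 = 6491 / 1140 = 5.69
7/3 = 2.33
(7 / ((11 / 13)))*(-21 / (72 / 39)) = -8281 / 88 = -94.10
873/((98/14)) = 873/7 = 124.71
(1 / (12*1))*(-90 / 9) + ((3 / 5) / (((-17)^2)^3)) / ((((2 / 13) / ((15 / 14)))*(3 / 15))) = -1689628075 / 2027555796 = -0.83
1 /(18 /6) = 0.33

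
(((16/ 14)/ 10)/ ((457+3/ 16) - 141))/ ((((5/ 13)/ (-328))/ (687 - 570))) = -31928832/ 885325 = -36.06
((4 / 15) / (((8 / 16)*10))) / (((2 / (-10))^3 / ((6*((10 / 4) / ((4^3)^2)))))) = -25 / 1024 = -0.02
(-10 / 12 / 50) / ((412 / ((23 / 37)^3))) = -12167 / 1252142160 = -0.00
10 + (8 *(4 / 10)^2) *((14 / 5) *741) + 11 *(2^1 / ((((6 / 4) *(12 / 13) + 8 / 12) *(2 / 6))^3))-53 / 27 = 18887733589 / 6912000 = 2732.60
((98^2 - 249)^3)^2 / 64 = 670290016633029292515625 / 64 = 10473281509891082695556.64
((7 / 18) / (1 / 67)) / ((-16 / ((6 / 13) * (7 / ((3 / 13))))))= -3283 / 144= -22.80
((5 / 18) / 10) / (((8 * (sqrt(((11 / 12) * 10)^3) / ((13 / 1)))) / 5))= 13 * sqrt(330) / 29040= 0.01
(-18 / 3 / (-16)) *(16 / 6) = 1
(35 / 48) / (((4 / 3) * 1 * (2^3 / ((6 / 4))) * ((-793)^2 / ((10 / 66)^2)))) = 875 / 233750719488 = 0.00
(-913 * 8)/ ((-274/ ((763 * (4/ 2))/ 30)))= 2786476/ 2055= 1355.95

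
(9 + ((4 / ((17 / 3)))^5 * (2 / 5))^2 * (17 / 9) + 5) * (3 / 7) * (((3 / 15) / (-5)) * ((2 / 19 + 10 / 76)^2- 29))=520764976141871019 / 74917890976979750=6.95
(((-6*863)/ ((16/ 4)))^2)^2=44929149932241/ 16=2808071870765.06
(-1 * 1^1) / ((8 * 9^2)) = -1 / 648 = -0.00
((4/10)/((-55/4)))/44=-2/3025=-0.00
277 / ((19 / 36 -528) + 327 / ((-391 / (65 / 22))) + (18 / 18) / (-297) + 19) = -128668716 / 237338749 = -0.54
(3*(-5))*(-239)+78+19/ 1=3682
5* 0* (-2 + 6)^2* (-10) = 0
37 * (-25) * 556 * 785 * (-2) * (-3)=-2422353000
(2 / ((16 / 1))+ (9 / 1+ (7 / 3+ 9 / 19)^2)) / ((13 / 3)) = 441977 / 112632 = 3.92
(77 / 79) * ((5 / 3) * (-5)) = -1925 / 237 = -8.12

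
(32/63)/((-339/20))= -640/21357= -0.03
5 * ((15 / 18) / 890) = 5 / 1068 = 0.00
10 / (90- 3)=10 / 87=0.11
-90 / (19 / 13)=-1170 / 19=-61.58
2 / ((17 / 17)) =2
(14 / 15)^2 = 196 / 225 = 0.87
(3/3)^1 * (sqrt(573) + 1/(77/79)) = 79/77 + sqrt(573) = 24.96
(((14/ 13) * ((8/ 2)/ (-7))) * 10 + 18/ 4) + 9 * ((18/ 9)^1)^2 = 34.35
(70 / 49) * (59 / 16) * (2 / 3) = 295 / 84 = 3.51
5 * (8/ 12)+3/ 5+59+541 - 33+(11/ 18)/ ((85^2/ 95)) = 2970037/ 5202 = 570.94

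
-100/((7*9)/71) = -7100/63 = -112.70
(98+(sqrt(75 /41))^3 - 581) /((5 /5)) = -483+375 *sqrt(123) /1681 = -480.53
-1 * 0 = 0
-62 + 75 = 13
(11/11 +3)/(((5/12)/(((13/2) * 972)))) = 303264/5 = 60652.80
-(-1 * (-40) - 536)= 496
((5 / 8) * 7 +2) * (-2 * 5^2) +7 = -1247 / 4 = -311.75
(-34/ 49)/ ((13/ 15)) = -510/ 637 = -0.80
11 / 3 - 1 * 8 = -13 / 3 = -4.33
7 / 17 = 0.41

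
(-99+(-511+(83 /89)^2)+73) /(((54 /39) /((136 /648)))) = -469259024 /5774409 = -81.27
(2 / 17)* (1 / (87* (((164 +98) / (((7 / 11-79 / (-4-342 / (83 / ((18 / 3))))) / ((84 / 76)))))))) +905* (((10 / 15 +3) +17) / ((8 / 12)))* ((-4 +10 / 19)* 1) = -65855288158296755 / 675756212208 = -97454.21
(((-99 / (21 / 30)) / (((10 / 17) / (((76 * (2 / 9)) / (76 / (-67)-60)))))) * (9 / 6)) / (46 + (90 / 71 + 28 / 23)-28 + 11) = 1166211849 / 368542720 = 3.16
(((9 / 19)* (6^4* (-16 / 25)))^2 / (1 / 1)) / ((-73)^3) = -34828517376 / 87771960625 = -0.40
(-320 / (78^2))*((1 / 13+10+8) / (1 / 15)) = -14.26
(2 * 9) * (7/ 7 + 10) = 198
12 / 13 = 0.92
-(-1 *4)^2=-16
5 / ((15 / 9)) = 3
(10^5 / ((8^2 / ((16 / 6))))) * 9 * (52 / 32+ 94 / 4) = 1884375 / 2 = 942187.50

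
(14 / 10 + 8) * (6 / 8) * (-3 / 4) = -423 / 80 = -5.29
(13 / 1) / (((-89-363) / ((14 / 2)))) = -91 / 452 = -0.20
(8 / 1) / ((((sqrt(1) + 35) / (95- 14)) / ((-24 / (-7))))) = 432 / 7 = 61.71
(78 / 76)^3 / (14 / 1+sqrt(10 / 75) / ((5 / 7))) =22244625 / 287693896-296595* sqrt(30) / 575387792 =0.07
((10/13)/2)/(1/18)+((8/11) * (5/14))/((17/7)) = 17090/2431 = 7.03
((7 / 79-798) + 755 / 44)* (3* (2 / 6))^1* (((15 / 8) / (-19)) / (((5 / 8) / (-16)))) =-1972.43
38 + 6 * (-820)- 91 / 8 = -39147 / 8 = -4893.38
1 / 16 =0.06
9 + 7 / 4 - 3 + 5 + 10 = 91 / 4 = 22.75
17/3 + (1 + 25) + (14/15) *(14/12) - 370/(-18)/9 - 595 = -226784/405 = -559.96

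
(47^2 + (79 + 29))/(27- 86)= -2317/59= -39.27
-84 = -84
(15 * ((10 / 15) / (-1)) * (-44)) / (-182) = -220 / 91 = -2.42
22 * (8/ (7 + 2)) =176/ 9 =19.56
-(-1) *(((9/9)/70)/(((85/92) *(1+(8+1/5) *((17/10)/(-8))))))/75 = -736/2650725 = -0.00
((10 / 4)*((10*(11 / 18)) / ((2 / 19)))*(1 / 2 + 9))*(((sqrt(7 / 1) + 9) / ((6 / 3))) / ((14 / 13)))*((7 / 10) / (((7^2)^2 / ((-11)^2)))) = 263.00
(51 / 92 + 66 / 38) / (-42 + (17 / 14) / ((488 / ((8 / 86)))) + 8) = -73535805 / 1091223523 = -0.07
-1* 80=-80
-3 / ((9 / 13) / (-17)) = 221 / 3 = 73.67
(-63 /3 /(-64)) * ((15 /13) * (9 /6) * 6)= 2835 /832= 3.41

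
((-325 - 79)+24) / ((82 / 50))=-9500 / 41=-231.71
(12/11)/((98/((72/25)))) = 0.03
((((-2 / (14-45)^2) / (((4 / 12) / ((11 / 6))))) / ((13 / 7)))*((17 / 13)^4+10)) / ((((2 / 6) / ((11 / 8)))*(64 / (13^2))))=-937961871 / 1080994304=-0.87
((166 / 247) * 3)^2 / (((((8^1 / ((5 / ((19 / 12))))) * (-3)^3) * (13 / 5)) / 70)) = -24111500 / 15069223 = -1.60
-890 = -890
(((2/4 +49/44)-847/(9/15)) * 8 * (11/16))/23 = -186127/552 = -337.19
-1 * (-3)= 3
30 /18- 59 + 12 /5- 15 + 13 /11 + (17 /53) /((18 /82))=-67.29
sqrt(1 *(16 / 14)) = 2 *sqrt(14) / 7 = 1.07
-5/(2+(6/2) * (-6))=5/16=0.31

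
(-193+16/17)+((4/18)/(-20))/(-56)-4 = -196.06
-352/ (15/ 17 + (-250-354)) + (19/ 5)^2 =3850933/ 256325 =15.02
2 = 2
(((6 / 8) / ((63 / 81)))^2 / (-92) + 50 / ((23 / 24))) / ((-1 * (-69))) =1254157 / 1658944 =0.76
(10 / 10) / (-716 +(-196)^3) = -1 / 7530252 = -0.00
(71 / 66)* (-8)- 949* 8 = -250820 / 33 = -7600.61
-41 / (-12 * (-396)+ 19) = -41 / 4771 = -0.01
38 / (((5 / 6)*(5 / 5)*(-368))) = -57 / 460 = -0.12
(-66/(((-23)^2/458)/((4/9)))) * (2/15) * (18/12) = -40304/7935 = -5.08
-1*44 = -44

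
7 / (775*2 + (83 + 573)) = 7 / 2206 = 0.00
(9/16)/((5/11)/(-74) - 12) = -0.05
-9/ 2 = -4.50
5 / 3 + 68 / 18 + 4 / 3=61 / 9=6.78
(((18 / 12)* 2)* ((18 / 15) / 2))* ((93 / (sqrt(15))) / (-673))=-279* sqrt(15) / 16825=-0.06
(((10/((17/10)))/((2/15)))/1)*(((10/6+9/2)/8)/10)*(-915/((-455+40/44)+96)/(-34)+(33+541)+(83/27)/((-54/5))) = 8634207761425/4425986448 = 1950.80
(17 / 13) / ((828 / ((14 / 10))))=119 / 53820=0.00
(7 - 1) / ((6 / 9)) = 9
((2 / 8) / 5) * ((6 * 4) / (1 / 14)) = 84 / 5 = 16.80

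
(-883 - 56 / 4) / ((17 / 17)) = -897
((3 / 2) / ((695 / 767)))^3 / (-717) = -4060958967 / 641862941000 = -0.01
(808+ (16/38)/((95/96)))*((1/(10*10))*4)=1459208/45125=32.34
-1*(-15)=15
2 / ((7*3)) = 2 / 21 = 0.10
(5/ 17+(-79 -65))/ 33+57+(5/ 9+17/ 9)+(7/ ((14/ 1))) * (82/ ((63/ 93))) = 115.61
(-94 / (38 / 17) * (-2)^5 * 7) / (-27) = -178976 / 513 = -348.88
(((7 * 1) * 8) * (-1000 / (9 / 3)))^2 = 348444444.44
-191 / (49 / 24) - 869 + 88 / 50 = -1176969 / 1225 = -960.79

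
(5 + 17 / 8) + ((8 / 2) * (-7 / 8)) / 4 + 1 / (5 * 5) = 629 / 100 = 6.29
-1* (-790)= 790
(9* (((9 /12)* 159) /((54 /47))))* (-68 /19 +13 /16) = -6284793 /2432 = -2584.21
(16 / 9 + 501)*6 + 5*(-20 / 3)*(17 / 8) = 17675 / 6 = 2945.83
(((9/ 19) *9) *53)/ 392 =4293/ 7448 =0.58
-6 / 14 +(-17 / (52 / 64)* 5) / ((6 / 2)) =-9637 / 273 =-35.30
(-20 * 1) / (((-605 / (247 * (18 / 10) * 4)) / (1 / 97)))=35568 / 58685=0.61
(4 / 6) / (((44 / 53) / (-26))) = -689 / 33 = -20.88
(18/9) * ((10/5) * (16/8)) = 8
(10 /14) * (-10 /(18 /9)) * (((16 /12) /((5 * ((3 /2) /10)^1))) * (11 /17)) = -4400 /1071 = -4.11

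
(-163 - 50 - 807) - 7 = -1027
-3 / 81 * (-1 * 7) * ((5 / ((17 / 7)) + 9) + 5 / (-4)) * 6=4669 / 306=15.26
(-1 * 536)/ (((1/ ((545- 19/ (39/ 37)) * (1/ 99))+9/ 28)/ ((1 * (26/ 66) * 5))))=-716031680/ 345411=-2072.98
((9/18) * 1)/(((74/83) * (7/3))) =249/1036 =0.24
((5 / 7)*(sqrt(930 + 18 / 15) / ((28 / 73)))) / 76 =73*sqrt(1455) / 3724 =0.75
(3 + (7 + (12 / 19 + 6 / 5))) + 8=1884 / 95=19.83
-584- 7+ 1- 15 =-605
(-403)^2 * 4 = 649636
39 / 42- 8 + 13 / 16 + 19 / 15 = -8387 / 1680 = -4.99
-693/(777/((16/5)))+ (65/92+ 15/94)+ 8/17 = -20634679/13598980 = -1.52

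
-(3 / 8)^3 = -27 / 512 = -0.05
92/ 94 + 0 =46/ 47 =0.98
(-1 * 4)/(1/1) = -4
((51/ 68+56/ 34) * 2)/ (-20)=-0.24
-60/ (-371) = 60/ 371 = 0.16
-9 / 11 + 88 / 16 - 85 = -1767 / 22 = -80.32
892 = 892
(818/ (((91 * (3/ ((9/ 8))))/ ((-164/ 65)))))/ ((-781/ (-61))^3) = -11418733167/ 2817784985015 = -0.00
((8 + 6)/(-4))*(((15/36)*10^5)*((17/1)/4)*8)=-14875000/3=-4958333.33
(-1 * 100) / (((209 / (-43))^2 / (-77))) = 1294300 / 3971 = 325.94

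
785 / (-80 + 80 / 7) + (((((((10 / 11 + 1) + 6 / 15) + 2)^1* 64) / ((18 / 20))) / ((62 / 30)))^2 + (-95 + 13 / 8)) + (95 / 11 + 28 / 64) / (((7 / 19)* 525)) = 99729901545177 / 4558215200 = 21879.16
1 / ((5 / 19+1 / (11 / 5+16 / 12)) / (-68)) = -34238 / 275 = -124.50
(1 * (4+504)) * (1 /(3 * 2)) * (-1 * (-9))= 762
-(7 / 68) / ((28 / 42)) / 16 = -21 / 2176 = -0.01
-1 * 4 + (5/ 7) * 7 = 1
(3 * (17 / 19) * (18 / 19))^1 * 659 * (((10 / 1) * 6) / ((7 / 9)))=326679480 / 2527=129275.62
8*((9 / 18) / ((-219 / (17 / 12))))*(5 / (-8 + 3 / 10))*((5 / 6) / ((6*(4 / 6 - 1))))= -2125 / 303534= -0.01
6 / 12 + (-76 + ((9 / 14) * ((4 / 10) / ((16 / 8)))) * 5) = -74.86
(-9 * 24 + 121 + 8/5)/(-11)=467/55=8.49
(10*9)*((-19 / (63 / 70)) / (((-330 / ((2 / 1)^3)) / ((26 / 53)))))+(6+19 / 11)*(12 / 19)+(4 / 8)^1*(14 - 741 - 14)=-22798051 / 66462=-343.02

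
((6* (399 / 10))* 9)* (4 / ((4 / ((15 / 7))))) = 4617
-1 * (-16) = 16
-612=-612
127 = 127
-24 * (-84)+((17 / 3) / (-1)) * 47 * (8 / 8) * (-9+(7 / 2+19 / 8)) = 68359 / 24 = 2848.29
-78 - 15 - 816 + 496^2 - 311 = 244796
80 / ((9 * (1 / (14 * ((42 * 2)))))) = 31360 / 3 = 10453.33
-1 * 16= -16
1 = 1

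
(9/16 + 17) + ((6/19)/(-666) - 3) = 491381/33744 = 14.56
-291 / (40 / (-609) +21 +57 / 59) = -10455921 / 786904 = -13.29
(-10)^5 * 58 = -5800000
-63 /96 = -21 /32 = -0.66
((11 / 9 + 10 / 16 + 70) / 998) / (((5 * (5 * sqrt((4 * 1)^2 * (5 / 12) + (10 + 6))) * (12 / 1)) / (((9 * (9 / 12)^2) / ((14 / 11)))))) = 24387 * sqrt(51) / 868659200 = 0.00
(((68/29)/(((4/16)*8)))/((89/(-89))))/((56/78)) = -663/406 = -1.63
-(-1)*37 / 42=37 / 42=0.88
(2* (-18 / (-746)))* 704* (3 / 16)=2376 / 373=6.37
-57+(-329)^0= -56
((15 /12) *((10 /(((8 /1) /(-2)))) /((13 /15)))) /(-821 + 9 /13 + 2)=125 /28368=0.00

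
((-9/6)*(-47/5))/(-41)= -141/410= -0.34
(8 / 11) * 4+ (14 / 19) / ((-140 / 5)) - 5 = -885 / 418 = -2.12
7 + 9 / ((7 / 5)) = 13.43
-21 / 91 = -3 / 13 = -0.23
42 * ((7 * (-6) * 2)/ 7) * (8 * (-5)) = 20160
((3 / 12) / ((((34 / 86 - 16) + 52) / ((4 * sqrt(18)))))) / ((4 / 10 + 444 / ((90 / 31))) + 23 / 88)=792 * sqrt(2) / 1475795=0.00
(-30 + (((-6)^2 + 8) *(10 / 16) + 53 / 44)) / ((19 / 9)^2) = -243 / 836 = -0.29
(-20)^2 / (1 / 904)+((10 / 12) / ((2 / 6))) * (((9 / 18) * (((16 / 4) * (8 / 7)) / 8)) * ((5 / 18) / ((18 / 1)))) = 820108825 / 2268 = 361600.01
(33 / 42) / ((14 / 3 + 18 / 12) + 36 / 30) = 0.11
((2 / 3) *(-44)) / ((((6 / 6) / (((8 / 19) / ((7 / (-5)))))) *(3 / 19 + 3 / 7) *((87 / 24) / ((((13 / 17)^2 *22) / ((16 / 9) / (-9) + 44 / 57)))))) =13242240 / 142477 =92.94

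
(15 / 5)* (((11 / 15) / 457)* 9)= 99 / 2285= 0.04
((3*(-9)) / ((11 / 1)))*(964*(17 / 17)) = -26028 / 11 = -2366.18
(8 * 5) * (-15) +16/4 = -596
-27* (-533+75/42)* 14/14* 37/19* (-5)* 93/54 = -127953585/532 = -240514.26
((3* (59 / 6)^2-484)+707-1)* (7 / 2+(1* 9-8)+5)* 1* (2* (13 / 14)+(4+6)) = 9690665 / 168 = 57682.53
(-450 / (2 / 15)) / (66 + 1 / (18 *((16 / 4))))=-243000 / 4753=-51.13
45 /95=9 /19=0.47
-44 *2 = -88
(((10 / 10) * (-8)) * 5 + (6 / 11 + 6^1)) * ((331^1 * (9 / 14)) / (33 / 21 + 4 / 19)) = -3471528 / 869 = -3994.85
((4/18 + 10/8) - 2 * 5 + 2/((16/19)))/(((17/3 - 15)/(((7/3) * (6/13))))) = 443/624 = 0.71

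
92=92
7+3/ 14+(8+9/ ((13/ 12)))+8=5737/ 182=31.52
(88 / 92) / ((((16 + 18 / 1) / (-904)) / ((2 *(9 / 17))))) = -178992 / 6647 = -26.93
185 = 185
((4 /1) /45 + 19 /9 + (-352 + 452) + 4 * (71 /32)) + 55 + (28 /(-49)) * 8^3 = -35419 /280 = -126.50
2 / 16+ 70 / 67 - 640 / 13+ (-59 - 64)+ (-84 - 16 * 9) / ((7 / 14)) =-4369361 / 6968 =-627.06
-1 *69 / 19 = -69 / 19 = -3.63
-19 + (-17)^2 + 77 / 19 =5207 / 19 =274.05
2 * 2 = 4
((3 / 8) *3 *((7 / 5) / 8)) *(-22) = -693 / 160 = -4.33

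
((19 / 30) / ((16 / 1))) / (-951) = -19 / 456480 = -0.00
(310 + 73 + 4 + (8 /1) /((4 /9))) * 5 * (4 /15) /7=540 /7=77.14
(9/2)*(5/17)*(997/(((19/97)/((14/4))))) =30463335/1292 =23578.43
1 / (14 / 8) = 4 / 7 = 0.57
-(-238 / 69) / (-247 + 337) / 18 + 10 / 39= 187847 / 726570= 0.26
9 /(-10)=-9 /10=-0.90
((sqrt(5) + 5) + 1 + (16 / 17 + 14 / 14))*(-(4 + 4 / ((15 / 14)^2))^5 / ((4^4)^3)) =-13225450646101 / 1189728000000000 - 13225450646101*sqrt(5) / 9447840000000000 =-0.01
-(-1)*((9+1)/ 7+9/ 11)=173/ 77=2.25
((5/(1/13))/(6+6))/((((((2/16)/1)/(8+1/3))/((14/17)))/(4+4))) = 364000/153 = 2379.08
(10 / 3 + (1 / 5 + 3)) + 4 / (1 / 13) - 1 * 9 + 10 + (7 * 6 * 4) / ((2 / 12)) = 1067.53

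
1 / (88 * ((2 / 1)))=1 / 176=0.01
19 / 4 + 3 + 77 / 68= 151 / 17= 8.88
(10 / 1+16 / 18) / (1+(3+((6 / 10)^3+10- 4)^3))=191406250 / 4292189397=0.04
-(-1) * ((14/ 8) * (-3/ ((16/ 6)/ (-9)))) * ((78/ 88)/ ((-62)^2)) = 22113/ 5412352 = 0.00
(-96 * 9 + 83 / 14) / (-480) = 12013 / 6720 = 1.79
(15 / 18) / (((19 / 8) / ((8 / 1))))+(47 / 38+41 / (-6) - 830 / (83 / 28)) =-5373 / 19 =-282.79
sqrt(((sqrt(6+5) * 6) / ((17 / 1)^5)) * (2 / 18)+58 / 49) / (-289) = -sqrt(4998 * sqrt(11)+12599811018) / 29816997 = -0.00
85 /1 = 85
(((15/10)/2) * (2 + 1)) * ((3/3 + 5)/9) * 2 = 3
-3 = -3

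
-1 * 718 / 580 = -359 / 290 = -1.24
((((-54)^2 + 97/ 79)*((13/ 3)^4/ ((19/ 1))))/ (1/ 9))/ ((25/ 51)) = 111897342557/ 112575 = 993980.39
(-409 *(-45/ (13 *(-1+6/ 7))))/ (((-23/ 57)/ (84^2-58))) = 51390477810/ 299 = 171874507.73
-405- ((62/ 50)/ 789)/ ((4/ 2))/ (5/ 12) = -13314437/ 32875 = -405.00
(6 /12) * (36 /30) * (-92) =-276 /5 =-55.20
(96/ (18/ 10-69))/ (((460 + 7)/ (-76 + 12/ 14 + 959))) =-2.70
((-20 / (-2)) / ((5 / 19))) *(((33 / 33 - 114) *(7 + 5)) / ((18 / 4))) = -34352 / 3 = -11450.67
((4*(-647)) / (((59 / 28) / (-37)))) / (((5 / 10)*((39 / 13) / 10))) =53623360 / 177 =302956.84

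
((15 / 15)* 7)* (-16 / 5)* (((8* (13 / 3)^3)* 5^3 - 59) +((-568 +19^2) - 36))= -245150752 / 135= -1815931.50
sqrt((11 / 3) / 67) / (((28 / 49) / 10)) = 35 * sqrt(2211) / 402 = 4.09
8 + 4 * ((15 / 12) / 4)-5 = 17 / 4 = 4.25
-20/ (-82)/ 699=10/ 28659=0.00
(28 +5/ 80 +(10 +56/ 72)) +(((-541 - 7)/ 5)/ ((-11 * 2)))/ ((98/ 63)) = 2330857/ 55440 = 42.04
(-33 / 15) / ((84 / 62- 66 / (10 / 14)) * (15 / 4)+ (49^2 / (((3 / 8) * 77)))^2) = -371349 / 1109448200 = -0.00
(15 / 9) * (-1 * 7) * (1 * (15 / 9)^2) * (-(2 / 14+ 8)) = 2375 / 9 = 263.89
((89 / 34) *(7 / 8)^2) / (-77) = -623 / 23936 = -0.03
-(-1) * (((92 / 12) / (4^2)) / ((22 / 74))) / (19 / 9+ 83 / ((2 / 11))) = 2553 / 726440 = 0.00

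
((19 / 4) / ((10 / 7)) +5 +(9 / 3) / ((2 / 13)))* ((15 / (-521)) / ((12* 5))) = -1113 / 83360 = -0.01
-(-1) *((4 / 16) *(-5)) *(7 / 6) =-35 / 24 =-1.46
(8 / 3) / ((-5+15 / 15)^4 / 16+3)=0.14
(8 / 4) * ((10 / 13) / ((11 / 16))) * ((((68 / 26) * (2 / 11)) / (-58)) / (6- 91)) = 128 / 593021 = 0.00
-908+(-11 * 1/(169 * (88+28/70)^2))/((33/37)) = -89936990509/99049548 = -908.00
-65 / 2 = -32.50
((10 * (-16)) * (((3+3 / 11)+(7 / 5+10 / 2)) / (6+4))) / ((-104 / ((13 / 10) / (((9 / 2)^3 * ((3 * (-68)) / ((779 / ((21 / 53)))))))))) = -6275624 / 30672675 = -0.20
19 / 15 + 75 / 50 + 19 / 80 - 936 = -933.00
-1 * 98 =-98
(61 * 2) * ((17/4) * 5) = 5185/2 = 2592.50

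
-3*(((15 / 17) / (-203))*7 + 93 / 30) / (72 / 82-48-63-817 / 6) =5584077 / 149346955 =0.04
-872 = -872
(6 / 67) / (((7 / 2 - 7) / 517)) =-6204 / 469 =-13.23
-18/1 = -18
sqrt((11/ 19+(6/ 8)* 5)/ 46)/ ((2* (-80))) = -0.00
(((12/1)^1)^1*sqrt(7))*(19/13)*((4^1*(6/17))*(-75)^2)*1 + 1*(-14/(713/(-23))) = 14/31 + 30780000*sqrt(7)/221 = 368490.16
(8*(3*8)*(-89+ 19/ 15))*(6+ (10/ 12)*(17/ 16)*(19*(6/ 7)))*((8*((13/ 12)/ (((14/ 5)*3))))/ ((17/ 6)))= -44715424/ 357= -125253.29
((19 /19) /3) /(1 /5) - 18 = -49 /3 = -16.33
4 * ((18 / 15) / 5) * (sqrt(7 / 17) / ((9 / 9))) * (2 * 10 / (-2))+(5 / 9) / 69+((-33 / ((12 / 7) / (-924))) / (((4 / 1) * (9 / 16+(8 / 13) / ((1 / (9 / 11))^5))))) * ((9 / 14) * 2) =13214888911927 / 1821685491-48 * sqrt(119) / 85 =7248.05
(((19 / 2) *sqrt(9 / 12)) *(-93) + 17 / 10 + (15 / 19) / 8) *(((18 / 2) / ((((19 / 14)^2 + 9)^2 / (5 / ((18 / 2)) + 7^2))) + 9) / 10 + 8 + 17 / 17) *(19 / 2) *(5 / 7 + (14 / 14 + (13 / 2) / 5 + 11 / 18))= -270248.40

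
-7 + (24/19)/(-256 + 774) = -7.00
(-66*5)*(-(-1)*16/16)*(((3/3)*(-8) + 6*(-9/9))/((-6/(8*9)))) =-55440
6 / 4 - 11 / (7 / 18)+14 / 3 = -929 / 42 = -22.12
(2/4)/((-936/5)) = -5/1872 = -0.00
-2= -2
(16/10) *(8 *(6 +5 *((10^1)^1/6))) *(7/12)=4816/45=107.02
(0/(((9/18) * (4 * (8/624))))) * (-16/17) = 0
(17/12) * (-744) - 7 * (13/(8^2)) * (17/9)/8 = -4858379/4608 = -1054.34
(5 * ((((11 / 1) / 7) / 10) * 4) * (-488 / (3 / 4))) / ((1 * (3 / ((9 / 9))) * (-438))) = 1.56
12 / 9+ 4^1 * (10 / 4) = 34 / 3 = 11.33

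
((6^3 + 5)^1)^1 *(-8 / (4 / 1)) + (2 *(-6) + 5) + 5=-444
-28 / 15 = -1.87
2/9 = 0.22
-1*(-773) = 773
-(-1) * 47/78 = 47/78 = 0.60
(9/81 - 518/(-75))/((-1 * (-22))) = 1579/4950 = 0.32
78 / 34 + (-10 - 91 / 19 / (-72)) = -7.64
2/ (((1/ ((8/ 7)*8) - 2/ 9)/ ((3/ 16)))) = -216/ 65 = -3.32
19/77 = 0.25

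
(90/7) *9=810/7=115.71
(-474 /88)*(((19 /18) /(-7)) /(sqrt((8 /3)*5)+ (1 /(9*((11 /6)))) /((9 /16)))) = -13509 /2056418+ 1337391*sqrt(30) /32902688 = 0.22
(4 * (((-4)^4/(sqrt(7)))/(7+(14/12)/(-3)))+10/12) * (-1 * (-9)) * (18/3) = 45+995328 * sqrt(7)/833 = 3206.33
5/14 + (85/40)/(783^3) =9600973859/26882726472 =0.36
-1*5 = -5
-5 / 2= -2.50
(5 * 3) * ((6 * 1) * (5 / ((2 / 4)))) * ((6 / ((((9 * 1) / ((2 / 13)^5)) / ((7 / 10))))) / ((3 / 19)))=85120 / 371293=0.23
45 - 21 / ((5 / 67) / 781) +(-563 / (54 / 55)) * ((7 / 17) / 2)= -219846.46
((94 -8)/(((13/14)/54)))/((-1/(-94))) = 6111504/13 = 470115.69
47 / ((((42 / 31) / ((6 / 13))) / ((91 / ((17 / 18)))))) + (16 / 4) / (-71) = 1861978 / 1207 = 1542.65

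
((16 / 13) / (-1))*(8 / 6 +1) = -112 / 39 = -2.87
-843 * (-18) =15174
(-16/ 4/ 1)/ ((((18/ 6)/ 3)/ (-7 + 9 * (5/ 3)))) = -32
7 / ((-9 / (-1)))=7 / 9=0.78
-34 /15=-2.27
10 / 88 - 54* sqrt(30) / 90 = 5 / 44 - 3* sqrt(30) / 5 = -3.17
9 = 9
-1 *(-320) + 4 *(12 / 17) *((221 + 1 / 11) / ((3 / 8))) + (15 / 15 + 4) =372071 / 187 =1989.68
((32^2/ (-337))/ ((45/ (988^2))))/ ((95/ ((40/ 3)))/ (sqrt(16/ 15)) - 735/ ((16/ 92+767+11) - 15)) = -20805474324248526848* sqrt(15)/ 8269416283258425 - 6749441175414898688/ 4961649769955055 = -11104.57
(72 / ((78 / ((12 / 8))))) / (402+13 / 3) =54 / 15847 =0.00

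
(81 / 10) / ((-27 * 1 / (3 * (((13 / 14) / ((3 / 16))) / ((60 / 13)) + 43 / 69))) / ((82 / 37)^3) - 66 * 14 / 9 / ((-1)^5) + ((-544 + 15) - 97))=-823255004268 / 53239269046175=-0.02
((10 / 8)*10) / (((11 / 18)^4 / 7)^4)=3644703927036534981427200 / 45949729863572161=79319376.59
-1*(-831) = 831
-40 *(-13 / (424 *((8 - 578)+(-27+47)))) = -13 / 5830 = -0.00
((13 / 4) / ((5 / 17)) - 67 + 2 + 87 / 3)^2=249001 / 400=622.50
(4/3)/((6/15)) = 10/3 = 3.33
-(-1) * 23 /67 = 0.34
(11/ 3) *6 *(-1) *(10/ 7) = -220/ 7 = -31.43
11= 11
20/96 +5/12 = 5/8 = 0.62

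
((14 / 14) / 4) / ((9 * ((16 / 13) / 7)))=91 / 576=0.16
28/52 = 7/13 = 0.54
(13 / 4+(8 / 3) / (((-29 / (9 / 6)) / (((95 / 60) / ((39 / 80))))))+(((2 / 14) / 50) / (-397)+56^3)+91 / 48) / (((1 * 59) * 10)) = 662381350489231 / 2225278692000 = 297.66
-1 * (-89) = 89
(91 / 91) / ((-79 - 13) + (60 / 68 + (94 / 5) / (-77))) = -0.01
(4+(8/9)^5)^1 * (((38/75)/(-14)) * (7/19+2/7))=-7799956/72335025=-0.11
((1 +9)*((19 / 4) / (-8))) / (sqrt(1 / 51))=-95*sqrt(51) / 16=-42.40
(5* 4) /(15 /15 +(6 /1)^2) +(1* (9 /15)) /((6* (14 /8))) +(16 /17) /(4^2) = 14453 /22015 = 0.66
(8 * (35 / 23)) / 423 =280 / 9729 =0.03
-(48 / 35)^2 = -2304 / 1225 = -1.88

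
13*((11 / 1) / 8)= 143 / 8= 17.88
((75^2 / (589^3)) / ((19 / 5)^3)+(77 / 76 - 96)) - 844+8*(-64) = -1450.99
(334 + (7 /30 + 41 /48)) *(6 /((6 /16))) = 5361.40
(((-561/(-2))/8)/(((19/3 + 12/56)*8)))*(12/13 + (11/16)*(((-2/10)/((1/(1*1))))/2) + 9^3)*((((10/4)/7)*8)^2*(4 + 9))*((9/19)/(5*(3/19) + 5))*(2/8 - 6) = -6868521441/281600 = -24391.06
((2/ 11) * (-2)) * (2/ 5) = -8/ 55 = -0.15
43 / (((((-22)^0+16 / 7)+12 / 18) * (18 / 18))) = 903 / 83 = 10.88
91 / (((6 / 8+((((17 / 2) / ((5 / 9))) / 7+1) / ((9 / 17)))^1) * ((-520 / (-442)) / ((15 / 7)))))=208845 / 8527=24.49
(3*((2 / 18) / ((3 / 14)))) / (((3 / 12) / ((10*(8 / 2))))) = 2240 / 9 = 248.89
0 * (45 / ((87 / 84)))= 0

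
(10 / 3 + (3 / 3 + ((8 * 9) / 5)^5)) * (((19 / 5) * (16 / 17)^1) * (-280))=-98820804901504 / 159375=-620052109.19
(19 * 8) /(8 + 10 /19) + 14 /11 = 17018 /891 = 19.10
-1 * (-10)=10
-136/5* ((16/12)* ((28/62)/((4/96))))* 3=-182784/155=-1179.25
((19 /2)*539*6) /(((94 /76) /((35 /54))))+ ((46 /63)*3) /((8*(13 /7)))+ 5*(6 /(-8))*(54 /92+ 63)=16049034433 /1011816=15861.61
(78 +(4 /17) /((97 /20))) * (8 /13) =1029616 /21437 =48.03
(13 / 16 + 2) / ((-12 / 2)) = -15 / 32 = -0.47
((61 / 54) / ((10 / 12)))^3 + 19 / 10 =4.39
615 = 615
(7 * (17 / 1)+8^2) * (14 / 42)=61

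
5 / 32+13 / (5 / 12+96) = 829 / 2848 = 0.29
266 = 266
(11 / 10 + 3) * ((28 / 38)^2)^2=787528 / 651605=1.21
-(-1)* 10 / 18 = 5 / 9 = 0.56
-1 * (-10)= 10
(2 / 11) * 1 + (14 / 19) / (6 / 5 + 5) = 1948 / 6479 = 0.30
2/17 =0.12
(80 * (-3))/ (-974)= 120/ 487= 0.25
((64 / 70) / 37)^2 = 1024 / 1677025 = 0.00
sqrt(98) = 9.90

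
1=1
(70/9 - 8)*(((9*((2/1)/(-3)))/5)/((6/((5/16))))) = 1/72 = 0.01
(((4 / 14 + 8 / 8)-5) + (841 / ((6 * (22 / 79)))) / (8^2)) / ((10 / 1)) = 49085 / 118272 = 0.42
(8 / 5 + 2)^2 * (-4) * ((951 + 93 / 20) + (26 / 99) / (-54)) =-204355156 / 4125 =-49540.64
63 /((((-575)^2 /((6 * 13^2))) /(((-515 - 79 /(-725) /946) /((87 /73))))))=-274527837494001 /3288007765625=-83.49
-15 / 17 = -0.88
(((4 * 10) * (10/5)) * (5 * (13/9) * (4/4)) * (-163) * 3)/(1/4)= -3390400/3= -1130133.33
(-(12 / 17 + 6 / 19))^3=-35937000 / 33698267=-1.07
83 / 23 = 3.61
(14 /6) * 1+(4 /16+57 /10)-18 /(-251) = 125827 /15060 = 8.36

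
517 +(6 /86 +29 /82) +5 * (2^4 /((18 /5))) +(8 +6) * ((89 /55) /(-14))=939056999 /1745370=538.03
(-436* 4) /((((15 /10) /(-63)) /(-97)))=-7105056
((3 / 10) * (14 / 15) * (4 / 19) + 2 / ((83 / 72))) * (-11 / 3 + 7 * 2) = 2192444 / 118275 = 18.54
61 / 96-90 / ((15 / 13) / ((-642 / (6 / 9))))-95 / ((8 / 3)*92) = 41463065 / 552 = 75114.25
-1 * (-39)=39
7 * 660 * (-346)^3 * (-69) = 13204421002080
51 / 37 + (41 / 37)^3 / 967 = 67583894 / 48981451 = 1.38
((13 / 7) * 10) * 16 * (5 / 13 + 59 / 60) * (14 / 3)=17072 / 9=1896.89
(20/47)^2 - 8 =-17272/2209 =-7.82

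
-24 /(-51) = 8 /17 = 0.47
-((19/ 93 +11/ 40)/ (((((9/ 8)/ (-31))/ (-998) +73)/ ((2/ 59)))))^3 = -45074990138557748032/ 4088327778952289522061887179125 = -0.00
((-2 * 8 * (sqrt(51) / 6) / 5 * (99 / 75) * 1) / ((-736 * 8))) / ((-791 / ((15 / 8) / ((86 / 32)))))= -33 * sqrt(51) / 312919600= -0.00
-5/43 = -0.12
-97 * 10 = -970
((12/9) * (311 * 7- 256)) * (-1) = -7684/3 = -2561.33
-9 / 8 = -1.12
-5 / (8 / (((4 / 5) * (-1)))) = 1 / 2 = 0.50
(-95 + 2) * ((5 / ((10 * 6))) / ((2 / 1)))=-31 / 8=-3.88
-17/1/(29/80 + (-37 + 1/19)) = 25840/55609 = 0.46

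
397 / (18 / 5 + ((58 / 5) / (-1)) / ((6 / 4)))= -5955 / 62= -96.05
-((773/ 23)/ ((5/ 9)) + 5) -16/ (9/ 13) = -91708/ 1035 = -88.61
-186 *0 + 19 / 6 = 19 / 6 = 3.17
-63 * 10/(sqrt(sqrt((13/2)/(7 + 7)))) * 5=-3150 * 13^(3/4) * sqrt(2) * 7^(1/4)/13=-3816.05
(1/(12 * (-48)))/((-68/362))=181/19584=0.01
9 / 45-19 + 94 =376 / 5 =75.20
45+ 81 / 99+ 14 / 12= 3101 / 66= 46.98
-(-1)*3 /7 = 3 /7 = 0.43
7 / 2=3.50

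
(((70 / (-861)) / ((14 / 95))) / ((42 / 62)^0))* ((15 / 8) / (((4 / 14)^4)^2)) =-1955914625 / 83968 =-23293.57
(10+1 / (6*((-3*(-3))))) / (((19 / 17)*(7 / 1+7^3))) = 9197 / 359100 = 0.03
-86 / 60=-43 / 30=-1.43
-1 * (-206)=206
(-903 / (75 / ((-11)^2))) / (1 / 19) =-691999 / 25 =-27679.96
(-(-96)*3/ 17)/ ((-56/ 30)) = -1080/ 119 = -9.08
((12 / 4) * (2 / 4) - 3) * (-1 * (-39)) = -117 / 2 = -58.50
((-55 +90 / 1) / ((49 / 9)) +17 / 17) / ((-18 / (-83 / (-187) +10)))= -806 / 187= -4.31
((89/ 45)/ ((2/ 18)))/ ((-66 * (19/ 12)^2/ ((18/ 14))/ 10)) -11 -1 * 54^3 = -4377371023/ 27797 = -157476.38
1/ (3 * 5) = 0.07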